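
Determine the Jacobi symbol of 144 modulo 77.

1

Reduce the numerator: 144 ≡ 67 (mod 77), so (144/77) = (67/77).
77 ≡ 1 (mod 4), so quadratic reciprocity gives (67/77) = (77/67). Reduce: 77 ≡ 10 (mod 67). Now have (10/67).
Factor out 2: 10 = 2·5. Since 67 ≡ 3 (mod 8), (2/67) = -1. Now have -(5/67).
5 ≡ 1 (mod 4), so quadratic reciprocity gives (5/67) = (67/5). Reduce: 67 ≡ 2 (mod 5). Now have -(2/5).
Factor out 2: 2 = 2. Since 5 ≡ 5 (mod 8), (2/5) = -1. Now have (1/5).
(1/5) = 1. Collecting the sign factors: 1.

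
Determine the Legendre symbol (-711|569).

Reduce the numerator: -711 ≡ 427 (mod 569), so (-711|569) = (427|569).
569 ≡ 1 (mod 4), so quadratic reciprocity gives (427|569) = (569|427). Reduce: 569 ≡ 142 (mod 427). Now have (142|427).
Factor out 2: 142 = 2·71. Since 427 ≡ 3 (mod 8), (2|427) = -1. Now have -(71|427).
Both 71 ≡ 3 and 427 ≡ 3 (mod 4), so reciprocity gives (71|427) = -(427|71). Reduce: 427 ≡ 1 (mod 71). Now have (1|71).
(1|71) = 1. Collecting the sign factors: 1.

1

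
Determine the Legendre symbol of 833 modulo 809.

-1

Reduce the numerator: 833 ≡ 24 (mod 809), so (833/809) = (24/809).
Factor out 2: 24 = 2^3·3. Since 809 ≡ 1 (mod 8), (2/809) = +1, and (2/809)^3 = +1. Now have (3/809).
809 ≡ 1 (mod 4), so quadratic reciprocity gives (3/809) = (809/3). Reduce: 809 ≡ 2 (mod 3). Now have (2/3).
Factor out 2: 2 = 2. Since 3 ≡ 3 (mod 8), (2/3) = -1. Now have -(1/3).
(1/3) = 1. Collecting the sign factors: -1.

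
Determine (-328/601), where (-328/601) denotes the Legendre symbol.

(-328/601)
  = (273/601)    [-328 ≡ 273 mod 601]
  = (601/273)    [QR: 273 ≡ 1 mod 4, sign kept]
  = (55/273)    [601 ≡ 55 mod 273]
  = (273/55)    [QR: 273 ≡ 1 mod 4, sign kept]
  = (53/55)    [273 ≡ 53 mod 55]
  = (55/53)    [QR: 53 ≡ 1 mod 4, sign kept]
  = (2/53)    [55 ≡ 2 mod 53]
  = -(1/53)    [53 ≡ 5 mod 8 ⇒ (2/53) = -1]
  = -1    [(1/53) = 1]

-1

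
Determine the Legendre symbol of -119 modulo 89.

Reduce the numerator: -119 ≡ 59 (mod 89), so (-119 / 89) = (59 / 89).
89 ≡ 1 (mod 4), so quadratic reciprocity gives (59 / 89) = (89 / 59). Reduce: 89 ≡ 30 (mod 59). Now have (30 / 59).
Factor out 2: 30 = 2·15. Since 59 ≡ 3 (mod 8), (2 / 59) = -1. Now have -(15 / 59).
Both 15 ≡ 3 and 59 ≡ 3 (mod 4), so reciprocity gives (15 / 59) = -(59 / 15). Reduce: 59 ≡ 14 (mod 15). Now have (14 / 15).
Factor out 2: 14 = 2·7. Since 15 ≡ 7 (mod 8), (2 / 15) = +1. Now have (7 / 15).
Both 7 ≡ 3 and 15 ≡ 3 (mod 4), so reciprocity gives (7 / 15) = -(15 / 7). Reduce: 15 ≡ 1 (mod 7). Now have -(1 / 7).
(1 / 7) = 1. Collecting the sign factors: -1.

-1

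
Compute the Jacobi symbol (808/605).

Reduce the numerator: 808 ≡ 203 (mod 605), so (808/605) = (203/605).
605 ≡ 1 (mod 4), so quadratic reciprocity gives (203/605) = (605/203). Reduce: 605 ≡ 199 (mod 203). Now have (199/203).
Both 199 ≡ 3 and 203 ≡ 3 (mod 4), so reciprocity gives (199/203) = -(203/199). Reduce: 203 ≡ 4 (mod 199). Now have -(4/199).
Factor out 2: 4 = 2^2. Since 199 ≡ 7 (mod 8), (2/199) = +1, and (2/199)^2 = +1. Now have -(1/199).
(1/199) = 1. Collecting the sign factors: -1.

-1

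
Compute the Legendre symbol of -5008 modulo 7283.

Pull out -1: (-5008/7283) = (-1/7283)·(5008/7283). Since 7283 ≡ 3 (mod 4), (-1/7283) = -1. Now have -(5008/7283).
Factor out 2: 5008 = 2^4·313. Since 7283 ≡ 3 (mod 8), (2/7283) = -1, and (2/7283)^4 = +1. Now have -(313/7283).
313 ≡ 1 (mod 4), so quadratic reciprocity gives (313/7283) = (7283/313). Reduce: 7283 ≡ 84 (mod 313). Now have -(84/313).
Factor out 2: 84 = 2^2·21. Since 313 ≡ 1 (mod 8), (2/313) = +1, and (2/313)^2 = +1. Now have -(21/313).
21 ≡ 1 (mod 4), so quadratic reciprocity gives (21/313) = (313/21). Reduce: 313 ≡ 19 (mod 21). Now have -(19/21).
21 ≡ 1 (mod 4), so quadratic reciprocity gives (19/21) = (21/19). Reduce: 21 ≡ 2 (mod 19). Now have -(2/19).
Factor out 2: 2 = 2. Since 19 ≡ 3 (mod 8), (2/19) = -1. Now have (1/19).
(1/19) = 1. Collecting the sign factors: 1.

1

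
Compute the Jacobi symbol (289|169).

Reduce the numerator: 289 ≡ 120 (mod 169), so (289|169) = (120|169).
Factor out 2: 120 = 2^3·15. Since 169 ≡ 1 (mod 8), (2|169) = +1, and (2|169)^3 = +1. Now have (15|169).
169 ≡ 1 (mod 4), so quadratic reciprocity gives (15|169) = (169|15). Reduce: 169 ≡ 4 (mod 15). Now have (4|15).
Factor out 2: 4 = 2^2. Since 15 ≡ 7 (mod 8), (2|15) = +1, and (2|15)^2 = +1. Now have (1|15).
(1|15) = 1. Collecting the sign factors: 1.

1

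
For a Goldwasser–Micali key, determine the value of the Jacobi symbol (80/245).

0

(80/245)
  = (5/245)    [245 ≡ 5 mod 8 ⇒ (2/245)^4 = +1]
  = (245/5)    [QR: 5 ≡ 1 mod 4, sign kept]
  = (0/5)    [245 ≡ 0 mod 5]
  = 0    [numerator 0, gcd > 1]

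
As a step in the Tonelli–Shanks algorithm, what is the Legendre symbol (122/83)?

Reduce the numerator: 122 ≡ 39 (mod 83), so (122/83) = (39/83).
Both 39 ≡ 3 and 83 ≡ 3 (mod 4), so reciprocity gives (39/83) = -(83/39). Reduce: 83 ≡ 5 (mod 39). Now have -(5/39).
5 ≡ 1 (mod 4), so quadratic reciprocity gives (5/39) = (39/5). Reduce: 39 ≡ 4 (mod 5). Now have -(4/5).
Factor out 2: 4 = 2^2. Since 5 ≡ 5 (mod 8), (2/5) = -1, and (2/5)^2 = +1. Now have -(1/5).
(1/5) = 1. Collecting the sign factors: -1.

-1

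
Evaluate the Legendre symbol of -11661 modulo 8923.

1

(-11661/8923)
  = -(11661/8923)    [8923 ≡ 3 mod 4 ⇒ (-1/8923) = -1]
  = -(2738/8923)    [11661 ≡ 2738 mod 8923]
  = (1369/8923)    [8923 ≡ 3 mod 8 ⇒ (2/8923) = -1]
  = (8923/1369)    [QR: 1369 ≡ 1 mod 4, sign kept]
  = (709/1369)    [8923 ≡ 709 mod 1369]
  = (1369/709)    [QR: 709 ≡ 1 mod 4, sign kept]
  = (660/709)    [1369 ≡ 660 mod 709]
  = (165/709)    [709 ≡ 5 mod 8 ⇒ (2/709)^2 = +1]
  = (709/165)    [QR: 165 ≡ 1 mod 4, sign kept]
  = (49/165)    [709 ≡ 49 mod 165]
  = (165/49)    [QR: 49 ≡ 1 mod 4, sign kept]
  = (18/49)    [165 ≡ 18 mod 49]
  = (9/49)    [49 ≡ 1 mod 8 ⇒ (2/49) = +1]
  = (49/9)    [QR: 9 ≡ 1 mod 4, sign kept]
  = (4/9)    [49 ≡ 4 mod 9]
  = (1/9)    [9 ≡ 1 mod 8 ⇒ (2/9)^2 = +1]
  = 1    [(1/9) = 1]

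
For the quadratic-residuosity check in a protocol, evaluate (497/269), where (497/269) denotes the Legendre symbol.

Reduce the numerator: 497 ≡ 228 (mod 269), so (497/269) = (228/269).
Factor out 2: 228 = 2^2·57. Since 269 ≡ 5 (mod 8), (2/269) = -1, and (2/269)^2 = +1. Now have (57/269).
57 ≡ 1 (mod 4), so quadratic reciprocity gives (57/269) = (269/57). Reduce: 269 ≡ 41 (mod 57). Now have (41/57).
41 ≡ 1 (mod 4), so quadratic reciprocity gives (41/57) = (57/41). Reduce: 57 ≡ 16 (mod 41). Now have (16/41).
Factor out 2: 16 = 2^4. Since 41 ≡ 1 (mod 8), (2/41) = +1, and (2/41)^4 = +1. Now have (1/41).
(1/41) = 1. Collecting the sign factors: 1.

1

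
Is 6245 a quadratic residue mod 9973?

6245 ≡ 1 (mod 4), so quadratic reciprocity gives (6245/9973) = (9973/6245). Reduce: 9973 ≡ 3728 (mod 6245). Now have (3728/6245).
Factor out 2: 3728 = 2^4·233. Since 6245 ≡ 5 (mod 8), (2/6245) = -1, and (2/6245)^4 = +1. Now have (233/6245).
233 ≡ 1 (mod 4), so quadratic reciprocity gives (233/6245) = (6245/233). Reduce: 6245 ≡ 187 (mod 233). Now have (187/233).
233 ≡ 1 (mod 4), so quadratic reciprocity gives (187/233) = (233/187). Reduce: 233 ≡ 46 (mod 187). Now have (46/187).
Factor out 2: 46 = 2·23. Since 187 ≡ 3 (mod 8), (2/187) = -1. Now have -(23/187).
Both 23 ≡ 3 and 187 ≡ 3 (mod 4), so reciprocity gives (23/187) = -(187/23). Reduce: 187 ≡ 3 (mod 23). Now have (3/23).
Both 3 ≡ 3 and 23 ≡ 3 (mod 4), so reciprocity gives (3/23) = -(23/3). Reduce: 23 ≡ 2 (mod 3). Now have -(2/3).
Factor out 2: 2 = 2. Since 3 ≡ 3 (mod 8), (2/3) = -1. Now have (1/3).
(1/3) = 1. Collecting the sign factors: 1.
(6245/9973) = 1, and 9973 is prime, so 6245 is a quadratic residue mod 9973.

yes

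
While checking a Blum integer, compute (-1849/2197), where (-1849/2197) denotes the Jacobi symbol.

1

(-1849/2197)
  = (348/2197)    [-1849 ≡ 348 mod 2197]
  = (87/2197)    [2197 ≡ 5 mod 8 ⇒ (2/2197)^2 = +1]
  = (2197/87)    [QR: 2197 ≡ 1 mod 4, sign kept]
  = (22/87)    [2197 ≡ 22 mod 87]
  = (11/87)    [87 ≡ 7 mod 8 ⇒ (2/87) = +1]
  = -(87/11)    [QR: both ≡ 3 mod 4, sign flips]
  = -(10/11)    [87 ≡ 10 mod 11]
  = (5/11)    [11 ≡ 3 mod 8 ⇒ (2/11) = -1]
  = (11/5)    [QR: 5 ≡ 1 mod 4, sign kept]
  = (1/5)    [11 ≡ 1 mod 5]
  = 1    [(1/5) = 1]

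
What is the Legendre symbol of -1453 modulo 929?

1

(-1453 / 929)
  = (1453 / 929)    [929 ≡ 1 mod 4 ⇒ (-1 / 929) = +1]
  = (524 / 929)    [1453 ≡ 524 mod 929]
  = (131 / 929)    [929 ≡ 1 mod 8 ⇒ (2 / 929)^2 = +1]
  = (929 / 131)    [QR: 929 ≡ 1 mod 4, sign kept]
  = (12 / 131)    [929 ≡ 12 mod 131]
  = (3 / 131)    [131 ≡ 3 mod 8 ⇒ (2 / 131)^2 = +1]
  = -(131 / 3)    [QR: both ≡ 3 mod 4, sign flips]
  = -(2 / 3)    [131 ≡ 2 mod 3]
  = (1 / 3)    [3 ≡ 3 mod 8 ⇒ (2 / 3) = -1]
  = 1    [(1 / 3) = 1]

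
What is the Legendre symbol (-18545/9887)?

Reduce the numerator: -18545 ≡ 1229 (mod 9887), so (-18545/9887) = (1229/9887).
1229 ≡ 1 (mod 4), so quadratic reciprocity gives (1229/9887) = (9887/1229). Reduce: 9887 ≡ 55 (mod 1229). Now have (55/1229).
1229 ≡ 1 (mod 4), so quadratic reciprocity gives (55/1229) = (1229/55). Reduce: 1229 ≡ 19 (mod 55). Now have (19/55).
Both 19 ≡ 3 and 55 ≡ 3 (mod 4), so reciprocity gives (19/55) = -(55/19). Reduce: 55 ≡ 17 (mod 19). Now have -(17/19).
17 ≡ 1 (mod 4), so quadratic reciprocity gives (17/19) = (19/17). Reduce: 19 ≡ 2 (mod 17). Now have -(2/17).
Factor out 2: 2 = 2. Since 17 ≡ 1 (mod 8), (2/17) = +1. Now have -(1/17).
(1/17) = 1. Collecting the sign factors: -1.

-1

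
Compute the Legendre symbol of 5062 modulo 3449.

-1

(5062/3449)
  = (1613/3449)    [5062 ≡ 1613 mod 3449]
  = (3449/1613)    [QR: 1613 ≡ 1 mod 4, sign kept]
  = (223/1613)    [3449 ≡ 223 mod 1613]
  = (1613/223)    [QR: 1613 ≡ 1 mod 4, sign kept]
  = (52/223)    [1613 ≡ 52 mod 223]
  = (13/223)    [223 ≡ 7 mod 8 ⇒ (2/223)^2 = +1]
  = (223/13)    [QR: 13 ≡ 1 mod 4, sign kept]
  = (2/13)    [223 ≡ 2 mod 13]
  = -(1/13)    [13 ≡ 5 mod 8 ⇒ (2/13) = -1]
  = -1    [(1/13) = 1]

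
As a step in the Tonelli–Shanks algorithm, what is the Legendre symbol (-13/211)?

(-13/211)
  = (198/211)    [-13 ≡ 198 mod 211]
  = -(99/211)    [211 ≡ 3 mod 8 ⇒ (2/211) = -1]
  = (211/99)    [QR: both ≡ 3 mod 4, sign flips]
  = (13/99)    [211 ≡ 13 mod 99]
  = (99/13)    [QR: 13 ≡ 1 mod 4, sign kept]
  = (8/13)    [99 ≡ 8 mod 13]
  = -(1/13)    [13 ≡ 5 mod 8 ⇒ (2/13)^3 = -1]
  = -1    [(1/13) = 1]

-1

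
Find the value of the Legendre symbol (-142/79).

1

(-142/79)
  = (16/79)    [-142 ≡ 16 mod 79]
  = (1/79)    [79 ≡ 7 mod 8 ⇒ (2/79)^4 = +1]
  = 1    [(1/79) = 1]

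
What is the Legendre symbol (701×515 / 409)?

By multiplicativity, (701·515 / 409) = (701 / 409)·(515 / 409).
First factor (701 / 409):
Reduce the numerator: 701 ≡ 292 (mod 409), so (701 / 409) = (292 / 409).
Factor out 2: 292 = 2^2·73. Since 409 ≡ 1 (mod 8), (2 / 409) = +1, and (2 / 409)^2 = +1. Now have (73 / 409).
73 ≡ 1 (mod 4), so quadratic reciprocity gives (73 / 409) = (409 / 73). Reduce: 409 ≡ 44 (mod 73). Now have (44 / 73).
Factor out 2: 44 = 2^2·11. Since 73 ≡ 1 (mod 8), (2 / 73) = +1, and (2 / 73)^2 = +1. Now have (11 / 73).
73 ≡ 1 (mod 4), so quadratic reciprocity gives (11 / 73) = (73 / 11). Reduce: 73 ≡ 7 (mod 11). Now have (7 / 11).
Both 7 ≡ 3 and 11 ≡ 3 (mod 4), so reciprocity gives (7 / 11) = -(11 / 7). Reduce: 11 ≡ 4 (mod 7). Now have -(4 / 7).
Factor out 2: 4 = 2^2. Since 7 ≡ 7 (mod 8), (2 / 7) = +1, and (2 / 7)^2 = +1. Now have -(1 / 7).
(1 / 7) = 1. Collecting the sign factors: -1.
Second factor (515 / 409):
Reduce the numerator: 515 ≡ 106 (mod 409), so (515 / 409) = (106 / 409).
Factor out 2: 106 = 2·53. Since 409 ≡ 1 (mod 8), (2 / 409) = +1. Now have (53 / 409).
53 ≡ 1 (mod 4), so quadratic reciprocity gives (53 / 409) = (409 / 53). Reduce: 409 ≡ 38 (mod 53). Now have (38 / 53).
Factor out 2: 38 = 2·19. Since 53 ≡ 5 (mod 8), (2 / 53) = -1. Now have -(19 / 53).
53 ≡ 1 (mod 4), so quadratic reciprocity gives (19 / 53) = (53 / 19). Reduce: 53 ≡ 15 (mod 19). Now have -(15 / 19).
Both 15 ≡ 3 and 19 ≡ 3 (mod 4), so reciprocity gives (15 / 19) = -(19 / 15). Reduce: 19 ≡ 4 (mod 15). Now have (4 / 15).
Factor out 2: 4 = 2^2. Since 15 ≡ 7 (mod 8), (2 / 15) = +1, and (2 / 15)^2 = +1. Now have (1 / 15).
(1 / 15) = 1. Collecting the sign factors: 1.
Product: (-1)·(1) = -1.

-1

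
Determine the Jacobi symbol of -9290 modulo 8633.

1

(-9290 / 8633)
  = (9290 / 8633)    [8633 ≡ 1 mod 4 ⇒ (-1 / 8633) = +1]
  = (657 / 8633)    [9290 ≡ 657 mod 8633]
  = (8633 / 657)    [QR: 657 ≡ 1 mod 4, sign kept]
  = (92 / 657)    [8633 ≡ 92 mod 657]
  = (23 / 657)    [657 ≡ 1 mod 8 ⇒ (2 / 657)^2 = +1]
  = (657 / 23)    [QR: 657 ≡ 1 mod 4, sign kept]
  = (13 / 23)    [657 ≡ 13 mod 23]
  = (23 / 13)    [QR: 13 ≡ 1 mod 4, sign kept]
  = (10 / 13)    [23 ≡ 10 mod 13]
  = -(5 / 13)    [13 ≡ 5 mod 8 ⇒ (2 / 13) = -1]
  = -(13 / 5)    [QR: 5 ≡ 1 mod 4, sign kept]
  = -(3 / 5)    [13 ≡ 3 mod 5]
  = -(5 / 3)    [QR: 5 ≡ 1 mod 4, sign kept]
  = -(2 / 3)    [5 ≡ 2 mod 3]
  = (1 / 3)    [3 ≡ 3 mod 8 ⇒ (2 / 3) = -1]
  = 1    [(1 / 3) = 1]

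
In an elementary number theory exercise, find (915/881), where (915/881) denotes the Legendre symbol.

-1

Reduce the numerator: 915 ≡ 34 (mod 881), so (915/881) = (34/881).
Factor out 2: 34 = 2·17. Since 881 ≡ 1 (mod 8), (2/881) = +1. Now have (17/881).
17 ≡ 1 (mod 4), so quadratic reciprocity gives (17/881) = (881/17). Reduce: 881 ≡ 14 (mod 17). Now have (14/17).
Factor out 2: 14 = 2·7. Since 17 ≡ 1 (mod 8), (2/17) = +1. Now have (7/17).
17 ≡ 1 (mod 4), so quadratic reciprocity gives (7/17) = (17/7). Reduce: 17 ≡ 3 (mod 7). Now have (3/7).
Both 3 ≡ 3 and 7 ≡ 3 (mod 4), so reciprocity gives (3/7) = -(7/3). Reduce: 7 ≡ 1 (mod 3). Now have -(1/3).
(1/3) = 1. Collecting the sign factors: -1.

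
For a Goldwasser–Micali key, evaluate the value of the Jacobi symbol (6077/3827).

(6077/3827)
  = (2250/3827)    [6077 ≡ 2250 mod 3827]
  = -(1125/3827)    [3827 ≡ 3 mod 8 ⇒ (2/3827) = -1]
  = -(3827/1125)    [QR: 1125 ≡ 1 mod 4, sign kept]
  = -(452/1125)    [3827 ≡ 452 mod 1125]
  = -(113/1125)    [1125 ≡ 5 mod 8 ⇒ (2/1125)^2 = +1]
  = -(1125/113)    [QR: 113 ≡ 1 mod 4, sign kept]
  = -(108/113)    [1125 ≡ 108 mod 113]
  = -(27/113)    [113 ≡ 1 mod 8 ⇒ (2/113)^2 = +1]
  = -(113/27)    [QR: 113 ≡ 1 mod 4, sign kept]
  = -(5/27)    [113 ≡ 5 mod 27]
  = -(27/5)    [QR: 5 ≡ 1 mod 4, sign kept]
  = -(2/5)    [27 ≡ 2 mod 5]
  = (1/5)    [5 ≡ 5 mod 8 ⇒ (2/5) = -1]
  = 1    [(1/5) = 1]

1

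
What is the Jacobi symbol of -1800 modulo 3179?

1

(-1800/3179)
  = (1379/3179)    [-1800 ≡ 1379 mod 3179]
  = -(3179/1379)    [QR: both ≡ 3 mod 4, sign flips]
  = -(421/1379)    [3179 ≡ 421 mod 1379]
  = -(1379/421)    [QR: 421 ≡ 1 mod 4, sign kept]
  = -(116/421)    [1379 ≡ 116 mod 421]
  = -(29/421)    [421 ≡ 5 mod 8 ⇒ (2/421)^2 = +1]
  = -(421/29)    [QR: 29 ≡ 1 mod 4, sign kept]
  = -(15/29)    [421 ≡ 15 mod 29]
  = -(29/15)    [QR: 29 ≡ 1 mod 4, sign kept]
  = -(14/15)    [29 ≡ 14 mod 15]
  = -(7/15)    [15 ≡ 7 mod 8 ⇒ (2/15) = +1]
  = (15/7)    [QR: both ≡ 3 mod 4, sign flips]
  = (1/7)    [15 ≡ 1 mod 7]
  = 1    [(1/7) = 1]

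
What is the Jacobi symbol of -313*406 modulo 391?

1

By multiplicativity, (-313·406|391) = (-313|391)·(406|391).
First factor (-313|391):
Pull out -1: (-313|391) = (-1|391)·(313|391). Since 391 ≡ 3 (mod 4), (-1|391) = -1. Now have -(313|391).
313 ≡ 1 (mod 4), so quadratic reciprocity gives (313|391) = (391|313). Reduce: 391 ≡ 78 (mod 313). Now have -(78|313).
Factor out 2: 78 = 2·39. Since 313 ≡ 1 (mod 8), (2|313) = +1. Now have -(39|313).
313 ≡ 1 (mod 4), so quadratic reciprocity gives (39|313) = (313|39). Reduce: 313 ≡ 1 (mod 39). Now have -(1|39).
(1|39) = 1. Collecting the sign factors: -1.
Second factor (406|391):
Reduce the numerator: 406 ≡ 15 (mod 391), so (406|391) = (15|391).
Both 15 ≡ 3 and 391 ≡ 3 (mod 4), so reciprocity gives (15|391) = -(391|15). Reduce: 391 ≡ 1 (mod 15). Now have -(1|15).
(1|15) = 1. Collecting the sign factors: -1.
Product: (-1)·(-1) = 1.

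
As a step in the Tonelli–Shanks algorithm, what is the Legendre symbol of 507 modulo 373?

(507/373)
  = (134/373)    [507 ≡ 134 mod 373]
  = -(67/373)    [373 ≡ 5 mod 8 ⇒ (2/373) = -1]
  = -(373/67)    [QR: 373 ≡ 1 mod 4, sign kept]
  = -(38/67)    [373 ≡ 38 mod 67]
  = (19/67)    [67 ≡ 3 mod 8 ⇒ (2/67) = -1]
  = -(67/19)    [QR: both ≡ 3 mod 4, sign flips]
  = -(10/19)    [67 ≡ 10 mod 19]
  = (5/19)    [19 ≡ 3 mod 8 ⇒ (2/19) = -1]
  = (19/5)    [QR: 5 ≡ 1 mod 4, sign kept]
  = (4/5)    [19 ≡ 4 mod 5]
  = (1/5)    [5 ≡ 5 mod 8 ⇒ (2/5)^2 = +1]
  = 1    [(1/5) = 1]

1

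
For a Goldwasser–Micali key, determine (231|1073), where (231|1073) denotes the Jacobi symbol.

1

1073 ≡ 1 (mod 4), so quadratic reciprocity gives (231|1073) = (1073|231). Reduce: 1073 ≡ 149 (mod 231). Now have (149|231).
149 ≡ 1 (mod 4), so quadratic reciprocity gives (149|231) = (231|149). Reduce: 231 ≡ 82 (mod 149). Now have (82|149).
Factor out 2: 82 = 2·41. Since 149 ≡ 5 (mod 8), (2|149) = -1. Now have -(41|149).
41 ≡ 1 (mod 4), so quadratic reciprocity gives (41|149) = (149|41). Reduce: 149 ≡ 26 (mod 41). Now have -(26|41).
Factor out 2: 26 = 2·13. Since 41 ≡ 1 (mod 8), (2|41) = +1. Now have -(13|41).
13 ≡ 1 (mod 4), so quadratic reciprocity gives (13|41) = (41|13). Reduce: 41 ≡ 2 (mod 13). Now have -(2|13).
Factor out 2: 2 = 2. Since 13 ≡ 5 (mod 8), (2|13) = -1. Now have (1|13).
(1|13) = 1. Collecting the sign factors: 1.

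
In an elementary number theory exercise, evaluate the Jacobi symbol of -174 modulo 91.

Reduce the numerator: -174 ≡ 8 (mod 91), so (-174/91) = (8/91).
Factor out 2: 8 = 2^3. Since 91 ≡ 3 (mod 8), (2/91) = -1, and (2/91)^3 = -1. Now have -(1/91).
(1/91) = 1. Collecting the sign factors: -1.

-1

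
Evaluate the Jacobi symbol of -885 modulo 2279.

-1

Pull out -1: (-885/2279) = (-1/2279)·(885/2279). Since 2279 ≡ 3 (mod 4), (-1/2279) = -1. Now have -(885/2279).
885 ≡ 1 (mod 4), so quadratic reciprocity gives (885/2279) = (2279/885). Reduce: 2279 ≡ 509 (mod 885). Now have -(509/885).
509 ≡ 1 (mod 4), so quadratic reciprocity gives (509/885) = (885/509). Reduce: 885 ≡ 376 (mod 509). Now have -(376/509).
Factor out 2: 376 = 2^3·47. Since 509 ≡ 5 (mod 8), (2/509) = -1, and (2/509)^3 = -1. Now have (47/509).
509 ≡ 1 (mod 4), so quadratic reciprocity gives (47/509) = (509/47). Reduce: 509 ≡ 39 (mod 47). Now have (39/47).
Both 39 ≡ 3 and 47 ≡ 3 (mod 4), so reciprocity gives (39/47) = -(47/39). Reduce: 47 ≡ 8 (mod 39). Now have -(8/39).
Factor out 2: 8 = 2^3. Since 39 ≡ 7 (mod 8), (2/39) = +1, and (2/39)^3 = +1. Now have -(1/39).
(1/39) = 1. Collecting the sign factors: -1.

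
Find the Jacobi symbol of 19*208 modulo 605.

By multiplicativity, (19·208/605) = (19/605)·(208/605).
First factor (19/605):
605 ≡ 1 (mod 4), so quadratic reciprocity gives (19/605) = (605/19). Reduce: 605 ≡ 16 (mod 19). Now have (16/19).
Factor out 2: 16 = 2^4. Since 19 ≡ 3 (mod 8), (2/19) = -1, and (2/19)^4 = +1. Now have (1/19).
(1/19) = 1. Collecting the sign factors: 1.
Second factor (208/605):
Factor out 2: 208 = 2^4·13. Since 605 ≡ 5 (mod 8), (2/605) = -1, and (2/605)^4 = +1. Now have (13/605).
13 ≡ 1 (mod 4), so quadratic reciprocity gives (13/605) = (605/13). Reduce: 605 ≡ 7 (mod 13). Now have (7/13).
13 ≡ 1 (mod 4), so quadratic reciprocity gives (7/13) = (13/7). Reduce: 13 ≡ 6 (mod 7). Now have (6/7).
Factor out 2: 6 = 2·3. Since 7 ≡ 7 (mod 8), (2/7) = +1. Now have (3/7).
Both 3 ≡ 3 and 7 ≡ 3 (mod 4), so reciprocity gives (3/7) = -(7/3). Reduce: 7 ≡ 1 (mod 3). Now have -(1/3).
(1/3) = 1. Collecting the sign factors: -1.
Product: (1)·(-1) = -1.

-1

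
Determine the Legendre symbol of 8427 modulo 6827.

(8427|6827)
  = (1600|6827)    [8427 ≡ 1600 mod 6827]
  = (25|6827)    [6827 ≡ 3 mod 8 ⇒ (2|6827)^6 = +1]
  = (6827|25)    [QR: 25 ≡ 1 mod 4, sign kept]
  = (2|25)    [6827 ≡ 2 mod 25]
  = (1|25)    [25 ≡ 1 mod 8 ⇒ (2|25) = +1]
  = 1    [(1|25) = 1]

1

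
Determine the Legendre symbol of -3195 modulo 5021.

(-3195 / 5021)
  = (3195 / 5021)    [5021 ≡ 1 mod 4 ⇒ (-1 / 5021) = +1]
  = (5021 / 3195)    [QR: 5021 ≡ 1 mod 4, sign kept]
  = (1826 / 3195)    [5021 ≡ 1826 mod 3195]
  = -(913 / 3195)    [3195 ≡ 3 mod 8 ⇒ (2 / 3195) = -1]
  = -(3195 / 913)    [QR: 913 ≡ 1 mod 4, sign kept]
  = -(456 / 913)    [3195 ≡ 456 mod 913]
  = -(57 / 913)    [913 ≡ 1 mod 8 ⇒ (2 / 913)^3 = +1]
  = -(913 / 57)    [QR: 57 ≡ 1 mod 4, sign kept]
  = -(1 / 57)    [913 ≡ 1 mod 57]
  = -1    [(1 / 57) = 1]

-1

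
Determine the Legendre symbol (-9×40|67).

By multiplicativity, (-9·40|67) = (-9|67)·(40|67).
First factor (-9|67):
Pull out -1: (-9|67) = (-1|67)·(9|67). Since 67 ≡ 3 (mod 4), (-1|67) = -1. Now have -(9|67).
9 ≡ 1 (mod 4), so quadratic reciprocity gives (9|67) = (67|9). Reduce: 67 ≡ 4 (mod 9). Now have -(4|9).
Factor out 2: 4 = 2^2. Since 9 ≡ 1 (mod 8), (2|9) = +1, and (2|9)^2 = +1. Now have -(1|9).
(1|9) = 1. Collecting the sign factors: -1.
Second factor (40|67):
Factor out 2: 40 = 2^3·5. Since 67 ≡ 3 (mod 8), (2|67) = -1, and (2|67)^3 = -1. Now have -(5|67).
5 ≡ 1 (mod 4), so quadratic reciprocity gives (5|67) = (67|5). Reduce: 67 ≡ 2 (mod 5). Now have -(2|5).
Factor out 2: 2 = 2. Since 5 ≡ 5 (mod 8), (2|5) = -1. Now have (1|5).
(1|5) = 1. Collecting the sign factors: 1.
Product: (-1)·(1) = -1.

-1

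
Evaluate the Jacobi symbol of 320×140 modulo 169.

By multiplicativity, (320·140/169) = (320/169)·(140/169).
First factor (320/169):
Reduce the numerator: 320 ≡ 151 (mod 169), so (320/169) = (151/169).
169 ≡ 1 (mod 4), so quadratic reciprocity gives (151/169) = (169/151). Reduce: 169 ≡ 18 (mod 151). Now have (18/151).
Factor out 2: 18 = 2·9. Since 151 ≡ 7 (mod 8), (2/151) = +1. Now have (9/151).
9 ≡ 1 (mod 4), so quadratic reciprocity gives (9/151) = (151/9). Reduce: 151 ≡ 7 (mod 9). Now have (7/9).
9 ≡ 1 (mod 4), so quadratic reciprocity gives (7/9) = (9/7). Reduce: 9 ≡ 2 (mod 7). Now have (2/7).
Factor out 2: 2 = 2. Since 7 ≡ 7 (mod 8), (2/7) = +1. Now have (1/7).
(1/7) = 1. Collecting the sign factors: 1.
Second factor (140/169):
Factor out 2: 140 = 2^2·35. Since 169 ≡ 1 (mod 8), (2/169) = +1, and (2/169)^2 = +1. Now have (35/169).
169 ≡ 1 (mod 4), so quadratic reciprocity gives (35/169) = (169/35). Reduce: 169 ≡ 29 (mod 35). Now have (29/35).
29 ≡ 1 (mod 4), so quadratic reciprocity gives (29/35) = (35/29). Reduce: 35 ≡ 6 (mod 29). Now have (6/29).
Factor out 2: 6 = 2·3. Since 29 ≡ 5 (mod 8), (2/29) = -1. Now have -(3/29).
29 ≡ 1 (mod 4), so quadratic reciprocity gives (3/29) = (29/3). Reduce: 29 ≡ 2 (mod 3). Now have -(2/3).
Factor out 2: 2 = 2. Since 3 ≡ 3 (mod 8), (2/3) = -1. Now have (1/3).
(1/3) = 1. Collecting the sign factors: 1.
Product: (1)·(1) = 1.

1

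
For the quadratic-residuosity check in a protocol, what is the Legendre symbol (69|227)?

1

69 ≡ 1 (mod 4), so quadratic reciprocity gives (69|227) = (227|69). Reduce: 227 ≡ 20 (mod 69). Now have (20|69).
Factor out 2: 20 = 2^2·5. Since 69 ≡ 5 (mod 8), (2|69) = -1, and (2|69)^2 = +1. Now have (5|69).
5 ≡ 1 (mod 4), so quadratic reciprocity gives (5|69) = (69|5). Reduce: 69 ≡ 4 (mod 5). Now have (4|5).
Factor out 2: 4 = 2^2. Since 5 ≡ 5 (mod 8), (2|5) = -1, and (2|5)^2 = +1. Now have (1|5).
(1|5) = 1. Collecting the sign factors: 1.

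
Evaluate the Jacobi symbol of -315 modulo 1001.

0

Pull out -1: (-315 / 1001) = (-1 / 1001)·(315 / 1001). Since 1001 ≡ 1 (mod 4), (-1 / 1001) = +1. Now have (315 / 1001).
1001 ≡ 1 (mod 4), so quadratic reciprocity gives (315 / 1001) = (1001 / 315). Reduce: 1001 ≡ 56 (mod 315). Now have (56 / 315).
Factor out 2: 56 = 2^3·7. Since 315 ≡ 3 (mod 8), (2 / 315) = -1, and (2 / 315)^3 = -1. Now have -(7 / 315).
Both 7 ≡ 3 and 315 ≡ 3 (mod 4), so reciprocity gives (7 / 315) = -(315 / 7). Reduce: 315 ≡ 0 (mod 7). Now have (0 / 7).
The numerator is now 0 with denominator 7 > 1: the symbol is 0.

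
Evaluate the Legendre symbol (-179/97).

-1

Reduce the numerator: -179 ≡ 15 (mod 97), so (-179/97) = (15/97).
97 ≡ 1 (mod 4), so quadratic reciprocity gives (15/97) = (97/15). Reduce: 97 ≡ 7 (mod 15). Now have (7/15).
Both 7 ≡ 3 and 15 ≡ 3 (mod 4), so reciprocity gives (7/15) = -(15/7). Reduce: 15 ≡ 1 (mod 7). Now have -(1/7).
(1/7) = 1. Collecting the sign factors: -1.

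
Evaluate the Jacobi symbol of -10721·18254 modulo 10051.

1

By multiplicativity, (-10721·18254/10051) = (-10721/10051)·(18254/10051).
First factor (-10721/10051):
Pull out -1: (-10721/10051) = (-1/10051)·(10721/10051). Since 10051 ≡ 3 (mod 4), (-1/10051) = -1. Now have -(10721/10051).
Reduce the numerator: 10721 ≡ 670 (mod 10051), so (10721/10051) = (670/10051).
Factor out 2: 670 = 2·335. Since 10051 ≡ 3 (mod 8), (2/10051) = -1. Now have (335/10051).
Both 335 ≡ 3 and 10051 ≡ 3 (mod 4), so reciprocity gives (335/10051) = -(10051/335). Reduce: 10051 ≡ 1 (mod 335). Now have -(1/335).
(1/335) = 1. Collecting the sign factors: -1.
Second factor (18254/10051):
Reduce the numerator: 18254 ≡ 8203 (mod 10051), so (18254/10051) = (8203/10051).
Both 8203 ≡ 3 and 10051 ≡ 3 (mod 4), so reciprocity gives (8203/10051) = -(10051/8203). Reduce: 10051 ≡ 1848 (mod 8203). Now have -(1848/8203).
Factor out 2: 1848 = 2^3·231. Since 8203 ≡ 3 (mod 8), (2/8203) = -1, and (2/8203)^3 = -1. Now have (231/8203).
Both 231 ≡ 3 and 8203 ≡ 3 (mod 4), so reciprocity gives (231/8203) = -(8203/231). Reduce: 8203 ≡ 118 (mod 231). Now have -(118/231).
Factor out 2: 118 = 2·59. Since 231 ≡ 7 (mod 8), (2/231) = +1. Now have -(59/231).
Both 59 ≡ 3 and 231 ≡ 3 (mod 4), so reciprocity gives (59/231) = -(231/59). Reduce: 231 ≡ 54 (mod 59). Now have (54/59).
Factor out 2: 54 = 2·27. Since 59 ≡ 3 (mod 8), (2/59) = -1. Now have -(27/59).
Both 27 ≡ 3 and 59 ≡ 3 (mod 4), so reciprocity gives (27/59) = -(59/27). Reduce: 59 ≡ 5 (mod 27). Now have (5/27).
5 ≡ 1 (mod 4), so quadratic reciprocity gives (5/27) = (27/5). Reduce: 27 ≡ 2 (mod 5). Now have (2/5).
Factor out 2: 2 = 2. Since 5 ≡ 5 (mod 8), (2/5) = -1. Now have -(1/5).
(1/5) = 1. Collecting the sign factors: -1.
Product: (-1)·(-1) = 1.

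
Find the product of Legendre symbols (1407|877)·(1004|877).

By multiplicativity, (1407·1004|877) = (1407|877)·(1004|877).
First factor (1407|877):
(1407|877)
  = (530|877)    [1407 ≡ 530 mod 877]
  = -(265|877)    [877 ≡ 5 mod 8 ⇒ (2|877) = -1]
  = -(877|265)    [QR: 265 ≡ 1 mod 4, sign kept]
  = -(82|265)    [877 ≡ 82 mod 265]
  = -(41|265)    [265 ≡ 1 mod 8 ⇒ (2|265) = +1]
  = -(265|41)    [QR: 41 ≡ 1 mod 4, sign kept]
  = -(19|41)    [265 ≡ 19 mod 41]
  = -(41|19)    [QR: 41 ≡ 1 mod 4, sign kept]
  = -(3|19)    [41 ≡ 3 mod 19]
  = (19|3)    [QR: both ≡ 3 mod 4, sign flips]
  = (1|3)    [19 ≡ 1 mod 3]
  = 1    [(1|3) = 1]
Second factor (1004|877):
(1004|877)
  = (127|877)    [1004 ≡ 127 mod 877]
  = (877|127)    [QR: 877 ≡ 1 mod 4, sign kept]
  = (115|127)    [877 ≡ 115 mod 127]
  = -(127|115)    [QR: both ≡ 3 mod 4, sign flips]
  = -(12|115)    [127 ≡ 12 mod 115]
  = -(3|115)    [115 ≡ 3 mod 8 ⇒ (2|115)^2 = +1]
  = (115|3)    [QR: both ≡ 3 mod 4, sign flips]
  = (1|3)    [115 ≡ 1 mod 3]
  = 1    [(1|3) = 1]
Product: (1)·(1) = 1.

1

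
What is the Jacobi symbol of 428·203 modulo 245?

0

By multiplicativity, (428·203 / 245) = (428 / 245)·(203 / 245).
First factor (428 / 245):
Reduce the numerator: 428 ≡ 183 (mod 245), so (428 / 245) = (183 / 245).
245 ≡ 1 (mod 4), so quadratic reciprocity gives (183 / 245) = (245 / 183). Reduce: 245 ≡ 62 (mod 183). Now have (62 / 183).
Factor out 2: 62 = 2·31. Since 183 ≡ 7 (mod 8), (2 / 183) = +1. Now have (31 / 183).
Both 31 ≡ 3 and 183 ≡ 3 (mod 4), so reciprocity gives (31 / 183) = -(183 / 31). Reduce: 183 ≡ 28 (mod 31). Now have -(28 / 31).
Factor out 2: 28 = 2^2·7. Since 31 ≡ 7 (mod 8), (2 / 31) = +1, and (2 / 31)^2 = +1. Now have -(7 / 31).
Both 7 ≡ 3 and 31 ≡ 3 (mod 4), so reciprocity gives (7 / 31) = -(31 / 7). Reduce: 31 ≡ 3 (mod 7). Now have (3 / 7).
Both 3 ≡ 3 and 7 ≡ 3 (mod 4), so reciprocity gives (3 / 7) = -(7 / 3). Reduce: 7 ≡ 1 (mod 3). Now have -(1 / 3).
(1 / 3) = 1. Collecting the sign factors: -1.
Second factor (203 / 245):
245 ≡ 1 (mod 4), so quadratic reciprocity gives (203 / 245) = (245 / 203). Reduce: 245 ≡ 42 (mod 203). Now have (42 / 203).
Factor out 2: 42 = 2·21. Since 203 ≡ 3 (mod 8), (2 / 203) = -1. Now have -(21 / 203).
21 ≡ 1 (mod 4), so quadratic reciprocity gives (21 / 203) = (203 / 21). Reduce: 203 ≡ 14 (mod 21). Now have -(14 / 21).
Factor out 2: 14 = 2·7. Since 21 ≡ 5 (mod 8), (2 / 21) = -1. Now have (7 / 21).
21 ≡ 1 (mod 4), so quadratic reciprocity gives (7 / 21) = (21 / 7). Reduce: 21 ≡ 0 (mod 7). Now have (0 / 7).
The numerator is now 0 with denominator 7 > 1: the symbol is 0.
Product: (-1)·(0) = 0.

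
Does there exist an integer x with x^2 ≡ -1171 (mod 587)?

yes

Pull out -1: (-1171|587) = (-1|587)·(1171|587). Since 587 ≡ 3 (mod 4), (-1|587) = -1. Now have -(1171|587).
Reduce the numerator: 1171 ≡ 584 (mod 587), so (1171|587) = (584|587).
Factor out 2: 584 = 2^3·73. Since 587 ≡ 3 (mod 8), (2|587) = -1, and (2|587)^3 = -1. Now have (73|587).
73 ≡ 1 (mod 4), so quadratic reciprocity gives (73|587) = (587|73). Reduce: 587 ≡ 3 (mod 73). Now have (3|73).
73 ≡ 1 (mod 4), so quadratic reciprocity gives (3|73) = (73|3). Reduce: 73 ≡ 1 (mod 3). Now have (1|3).
(1|3) = 1. Collecting the sign factors: 1.
(-1171|587) = 1, and 587 is prime, so -1171 is a quadratic residue mod 587.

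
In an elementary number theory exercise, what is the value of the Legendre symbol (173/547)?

-1

173 ≡ 1 (mod 4), so quadratic reciprocity gives (173/547) = (547/173). Reduce: 547 ≡ 28 (mod 173). Now have (28/173).
Factor out 2: 28 = 2^2·7. Since 173 ≡ 5 (mod 8), (2/173) = -1, and (2/173)^2 = +1. Now have (7/173).
173 ≡ 1 (mod 4), so quadratic reciprocity gives (7/173) = (173/7). Reduce: 173 ≡ 5 (mod 7). Now have (5/7).
5 ≡ 1 (mod 4), so quadratic reciprocity gives (5/7) = (7/5). Reduce: 7 ≡ 2 (mod 5). Now have (2/5).
Factor out 2: 2 = 2. Since 5 ≡ 5 (mod 8), (2/5) = -1. Now have -(1/5).
(1/5) = 1. Collecting the sign factors: -1.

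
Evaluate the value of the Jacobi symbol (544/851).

-1

Factor out 2: 544 = 2^5·17. Since 851 ≡ 3 (mod 8), (2/851) = -1, and (2/851)^5 = -1. Now have -(17/851).
17 ≡ 1 (mod 4), so quadratic reciprocity gives (17/851) = (851/17). Reduce: 851 ≡ 1 (mod 17). Now have -(1/17).
(1/17) = 1. Collecting the sign factors: -1.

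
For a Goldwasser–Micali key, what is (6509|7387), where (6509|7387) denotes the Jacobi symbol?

1

(6509|7387)
  = (7387|6509)    [QR: 6509 ≡ 1 mod 4, sign kept]
  = (878|6509)    [7387 ≡ 878 mod 6509]
  = -(439|6509)    [6509 ≡ 5 mod 8 ⇒ (2|6509) = -1]
  = -(6509|439)    [QR: 6509 ≡ 1 mod 4, sign kept]
  = -(363|439)    [6509 ≡ 363 mod 439]
  = (439|363)    [QR: both ≡ 3 mod 4, sign flips]
  = (76|363)    [439 ≡ 76 mod 363]
  = (19|363)    [363 ≡ 3 mod 8 ⇒ (2|363)^2 = +1]
  = -(363|19)    [QR: both ≡ 3 mod 4, sign flips]
  = -(2|19)    [363 ≡ 2 mod 19]
  = (1|19)    [19 ≡ 3 mod 8 ⇒ (2|19) = -1]
  = 1    [(1|19) = 1]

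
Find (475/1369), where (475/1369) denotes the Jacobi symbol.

1

(475/1369)
  = (1369/475)    [QR: 1369 ≡ 1 mod 4, sign kept]
  = (419/475)    [1369 ≡ 419 mod 475]
  = -(475/419)    [QR: both ≡ 3 mod 4, sign flips]
  = -(56/419)    [475 ≡ 56 mod 419]
  = (7/419)    [419 ≡ 3 mod 8 ⇒ (2/419)^3 = -1]
  = -(419/7)    [QR: both ≡ 3 mod 4, sign flips]
  = -(6/7)    [419 ≡ 6 mod 7]
  = -(3/7)    [7 ≡ 7 mod 8 ⇒ (2/7) = +1]
  = (7/3)    [QR: both ≡ 3 mod 4, sign flips]
  = (1/3)    [7 ≡ 1 mod 3]
  = 1    [(1/3) = 1]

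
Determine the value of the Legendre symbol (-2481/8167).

Pull out -1: (-2481/8167) = (-1/8167)·(2481/8167). Since 8167 ≡ 3 (mod 4), (-1/8167) = -1. Now have -(2481/8167).
2481 ≡ 1 (mod 4), so quadratic reciprocity gives (2481/8167) = (8167/2481). Reduce: 8167 ≡ 724 (mod 2481). Now have -(724/2481).
Factor out 2: 724 = 2^2·181. Since 2481 ≡ 1 (mod 8), (2/2481) = +1, and (2/2481)^2 = +1. Now have -(181/2481).
181 ≡ 1 (mod 4), so quadratic reciprocity gives (181/2481) = (2481/181). Reduce: 2481 ≡ 128 (mod 181). Now have -(128/181).
Factor out 2: 128 = 2^7. Since 181 ≡ 5 (mod 8), (2/181) = -1, and (2/181)^7 = -1. Now have (1/181).
(1/181) = 1. Collecting the sign factors: 1.

1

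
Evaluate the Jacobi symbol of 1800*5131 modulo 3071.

By multiplicativity, (1800·5131/3071) = (1800/3071)·(5131/3071).
First factor (1800/3071):
(1800/3071)
  = (225/3071)    [3071 ≡ 7 mod 8 ⇒ (2/3071)^3 = +1]
  = (3071/225)    [QR: 225 ≡ 1 mod 4, sign kept]
  = (146/225)    [3071 ≡ 146 mod 225]
  = (73/225)    [225 ≡ 1 mod 8 ⇒ (2/225) = +1]
  = (225/73)    [QR: 73 ≡ 1 mod 4, sign kept]
  = (6/73)    [225 ≡ 6 mod 73]
  = (3/73)    [73 ≡ 1 mod 8 ⇒ (2/73) = +1]
  = (73/3)    [QR: 73 ≡ 1 mod 4, sign kept]
  = (1/3)    [73 ≡ 1 mod 3]
  = 1    [(1/3) = 1]
Second factor (5131/3071):
(5131/3071)
  = (2060/3071)    [5131 ≡ 2060 mod 3071]
  = (515/3071)    [3071 ≡ 7 mod 8 ⇒ (2/3071)^2 = +1]
  = -(3071/515)    [QR: both ≡ 3 mod 4, sign flips]
  = -(496/515)    [3071 ≡ 496 mod 515]
  = -(31/515)    [515 ≡ 3 mod 8 ⇒ (2/515)^4 = +1]
  = (515/31)    [QR: both ≡ 3 mod 4, sign flips]
  = (19/31)    [515 ≡ 19 mod 31]
  = -(31/19)    [QR: both ≡ 3 mod 4, sign flips]
  = -(12/19)    [31 ≡ 12 mod 19]
  = -(3/19)    [19 ≡ 3 mod 8 ⇒ (2/19)^2 = +1]
  = (19/3)    [QR: both ≡ 3 mod 4, sign flips]
  = (1/3)    [19 ≡ 1 mod 3]
  = 1    [(1/3) = 1]
Product: (1)·(1) = 1.

1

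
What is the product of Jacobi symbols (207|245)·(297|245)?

1

By multiplicativity, (207·297|245) = (207|245)·(297|245).
First factor (207|245):
(207|245)
  = (245|207)    [QR: 245 ≡ 1 mod 4, sign kept]
  = (38|207)    [245 ≡ 38 mod 207]
  = (19|207)    [207 ≡ 7 mod 8 ⇒ (2|207) = +1]
  = -(207|19)    [QR: both ≡ 3 mod 4, sign flips]
  = -(17|19)    [207 ≡ 17 mod 19]
  = -(19|17)    [QR: 17 ≡ 1 mod 4, sign kept]
  = -(2|17)    [19 ≡ 2 mod 17]
  = -(1|17)    [17 ≡ 1 mod 8 ⇒ (2|17) = +1]
  = -1    [(1|17) = 1]
Second factor (297|245):
(297|245)
  = (52|245)    [297 ≡ 52 mod 245]
  = (13|245)    [245 ≡ 5 mod 8 ⇒ (2|245)^2 = +1]
  = (245|13)    [QR: 13 ≡ 1 mod 4, sign kept]
  = (11|13)    [245 ≡ 11 mod 13]
  = (13|11)    [QR: 13 ≡ 1 mod 4, sign kept]
  = (2|11)    [13 ≡ 2 mod 11]
  = -(1|11)    [11 ≡ 3 mod 8 ⇒ (2|11) = -1]
  = -1    [(1|11) = 1]
Product: (-1)·(-1) = 1.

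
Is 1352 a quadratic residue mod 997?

(1352/997)
  = (355/997)    [1352 ≡ 355 mod 997]
  = (997/355)    [QR: 997 ≡ 1 mod 4, sign kept]
  = (287/355)    [997 ≡ 287 mod 355]
  = -(355/287)    [QR: both ≡ 3 mod 4, sign flips]
  = -(68/287)    [355 ≡ 68 mod 287]
  = -(17/287)    [287 ≡ 7 mod 8 ⇒ (2/287)^2 = +1]
  = -(287/17)    [QR: 17 ≡ 1 mod 4, sign kept]
  = -(15/17)    [287 ≡ 15 mod 17]
  = -(17/15)    [QR: 17 ≡ 1 mod 4, sign kept]
  = -(2/15)    [17 ≡ 2 mod 15]
  = -(1/15)    [15 ≡ 7 mod 8 ⇒ (2/15) = +1]
  = -1    [(1/15) = 1]
(1352/997) = -1, and 997 is prime, so 1352 is not a quadratic residue mod 997.

no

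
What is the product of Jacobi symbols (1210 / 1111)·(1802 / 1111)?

By multiplicativity, (1210·1802 / 1111) = (1210 / 1111)·(1802 / 1111).
First factor (1210 / 1111):
(1210 / 1111)
  = (99 / 1111)    [1210 ≡ 99 mod 1111]
  = -(1111 / 99)    [QR: both ≡ 3 mod 4, sign flips]
  = -(22 / 99)    [1111 ≡ 22 mod 99]
  = (11 / 99)    [99 ≡ 3 mod 8 ⇒ (2 / 99) = -1]
  = -(99 / 11)    [QR: both ≡ 3 mod 4, sign flips]
  = -(0 / 11)    [99 ≡ 0 mod 11]
  = 0    [numerator 0, gcd > 1]
Second factor (1802 / 1111):
(1802 / 1111)
  = (691 / 1111)    [1802 ≡ 691 mod 1111]
  = -(1111 / 691)    [QR: both ≡ 3 mod 4, sign flips]
  = -(420 / 691)    [1111 ≡ 420 mod 691]
  = -(105 / 691)    [691 ≡ 3 mod 8 ⇒ (2 / 691)^2 = +1]
  = -(691 / 105)    [QR: 105 ≡ 1 mod 4, sign kept]
  = -(61 / 105)    [691 ≡ 61 mod 105]
  = -(105 / 61)    [QR: 61 ≡ 1 mod 4, sign kept]
  = -(44 / 61)    [105 ≡ 44 mod 61]
  = -(11 / 61)    [61 ≡ 5 mod 8 ⇒ (2 / 61)^2 = +1]
  = -(61 / 11)    [QR: 61 ≡ 1 mod 4, sign kept]
  = -(6 / 11)    [61 ≡ 6 mod 11]
  = (3 / 11)    [11 ≡ 3 mod 8 ⇒ (2 / 11) = -1]
  = -(11 / 3)    [QR: both ≡ 3 mod 4, sign flips]
  = -(2 / 3)    [11 ≡ 2 mod 3]
  = (1 / 3)    [3 ≡ 3 mod 8 ⇒ (2 / 3) = -1]
  = 1    [(1 / 3) = 1]
Product: (0)·(1) = 0.

0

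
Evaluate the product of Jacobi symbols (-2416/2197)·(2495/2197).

-1

By multiplicativity, (-2416·2495/2197) = (-2416/2197)·(2495/2197).
First factor (-2416/2197):
(-2416/2197)
  = (2416/2197)    [2197 ≡ 1 mod 4 ⇒ (-1/2197) = +1]
  = (219/2197)    [2416 ≡ 219 mod 2197]
  = (2197/219)    [QR: 2197 ≡ 1 mod 4, sign kept]
  = (7/219)    [2197 ≡ 7 mod 219]
  = -(219/7)    [QR: both ≡ 3 mod 4, sign flips]
  = -(2/7)    [219 ≡ 2 mod 7]
  = -(1/7)    [7 ≡ 7 mod 8 ⇒ (2/7) = +1]
  = -1    [(1/7) = 1]
Second factor (2495/2197):
(2495/2197)
  = (298/2197)    [2495 ≡ 298 mod 2197]
  = -(149/2197)    [2197 ≡ 5 mod 8 ⇒ (2/2197) = -1]
  = -(2197/149)    [QR: 149 ≡ 1 mod 4, sign kept]
  = -(111/149)    [2197 ≡ 111 mod 149]
  = -(149/111)    [QR: 149 ≡ 1 mod 4, sign kept]
  = -(38/111)    [149 ≡ 38 mod 111]
  = -(19/111)    [111 ≡ 7 mod 8 ⇒ (2/111) = +1]
  = (111/19)    [QR: both ≡ 3 mod 4, sign flips]
  = (16/19)    [111 ≡ 16 mod 19]
  = (1/19)    [19 ≡ 3 mod 8 ⇒ (2/19)^4 = +1]
  = 1    [(1/19) = 1]
Product: (-1)·(1) = -1.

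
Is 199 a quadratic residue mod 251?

Both 199 ≡ 3 and 251 ≡ 3 (mod 4), so reciprocity gives (199/251) = -(251/199). Reduce: 251 ≡ 52 (mod 199). Now have -(52/199).
Factor out 2: 52 = 2^2·13. Since 199 ≡ 7 (mod 8), (2/199) = +1, and (2/199)^2 = +1. Now have -(13/199).
13 ≡ 1 (mod 4), so quadratic reciprocity gives (13/199) = (199/13). Reduce: 199 ≡ 4 (mod 13). Now have -(4/13).
Factor out 2: 4 = 2^2. Since 13 ≡ 5 (mod 8), (2/13) = -1, and (2/13)^2 = +1. Now have -(1/13).
(1/13) = 1. Collecting the sign factors: -1.
The Legendre symbol is -1, so x^2 ≡ 199 (mod 251) has no solution.

no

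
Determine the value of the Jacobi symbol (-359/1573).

(-359/1573)
  = (1214/1573)    [-359 ≡ 1214 mod 1573]
  = -(607/1573)    [1573 ≡ 5 mod 8 ⇒ (2/1573) = -1]
  = -(1573/607)    [QR: 1573 ≡ 1 mod 4, sign kept]
  = -(359/607)    [1573 ≡ 359 mod 607]
  = (607/359)    [QR: both ≡ 3 mod 4, sign flips]
  = (248/359)    [607 ≡ 248 mod 359]
  = (31/359)    [359 ≡ 7 mod 8 ⇒ (2/359)^3 = +1]
  = -(359/31)    [QR: both ≡ 3 mod 4, sign flips]
  = -(18/31)    [359 ≡ 18 mod 31]
  = -(9/31)    [31 ≡ 7 mod 8 ⇒ (2/31) = +1]
  = -(31/9)    [QR: 9 ≡ 1 mod 4, sign kept]
  = -(4/9)    [31 ≡ 4 mod 9]
  = -(1/9)    [9 ≡ 1 mod 8 ⇒ (2/9)^2 = +1]
  = -1    [(1/9) = 1]

-1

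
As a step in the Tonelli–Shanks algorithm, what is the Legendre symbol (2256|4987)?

-1

Factor out 2: 2256 = 2^4·141. Since 4987 ≡ 3 (mod 8), (2|4987) = -1, and (2|4987)^4 = +1. Now have (141|4987).
141 ≡ 1 (mod 4), so quadratic reciprocity gives (141|4987) = (4987|141). Reduce: 4987 ≡ 52 (mod 141). Now have (52|141).
Factor out 2: 52 = 2^2·13. Since 141 ≡ 5 (mod 8), (2|141) = -1, and (2|141)^2 = +1. Now have (13|141).
13 ≡ 1 (mod 4), so quadratic reciprocity gives (13|141) = (141|13). Reduce: 141 ≡ 11 (mod 13). Now have (11|13).
13 ≡ 1 (mod 4), so quadratic reciprocity gives (11|13) = (13|11). Reduce: 13 ≡ 2 (mod 11). Now have (2|11).
Factor out 2: 2 = 2. Since 11 ≡ 3 (mod 8), (2|11) = -1. Now have -(1|11).
(1|11) = 1. Collecting the sign factors: -1.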